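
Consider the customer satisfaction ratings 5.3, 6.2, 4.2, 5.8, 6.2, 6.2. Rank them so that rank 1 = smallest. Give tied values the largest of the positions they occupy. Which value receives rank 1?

Sorted (ascending): 4.2, 5.3, 5.8, 6.2, 6.2, 6.2
The 3 values of 6.2 occupy positions 4–6 → each gets rank 6.
Rank 1 → value 4.2.

4.2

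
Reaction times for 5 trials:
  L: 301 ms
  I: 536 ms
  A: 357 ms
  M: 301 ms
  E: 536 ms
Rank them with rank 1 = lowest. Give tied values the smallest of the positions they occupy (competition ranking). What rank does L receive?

Sorted (ascending): 301, 301, 357, 536, 536
The 2 values of 301 occupy positions 1–2 → each gets rank 1.
The 2 values of 536 occupy positions 4–5 → each gets rank 4.
L has value 301 ms → rank 1.

1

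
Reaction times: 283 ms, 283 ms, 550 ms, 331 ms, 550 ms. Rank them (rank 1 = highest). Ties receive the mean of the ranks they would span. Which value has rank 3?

Sorted (descending): 550, 550, 331, 283, 283
The 2 values of 550 occupy positions 1–2 → average rank (1+2)/2 = 1.5.
The 2 values of 283 occupy positions 4–5 → average rank (4+5)/2 = 4.5.
Rank 3 → value 331.

331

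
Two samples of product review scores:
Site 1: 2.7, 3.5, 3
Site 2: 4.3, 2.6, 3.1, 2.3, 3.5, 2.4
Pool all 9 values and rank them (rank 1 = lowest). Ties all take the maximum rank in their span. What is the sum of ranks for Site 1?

17

Sorted (ascending): 2.3, 2.4, 2.6, 2.7, 3, 3.1, 3.5, 3.5, 4.3
The 2 values of 3.5 occupy positions 7–8 → each gets rank 8.
Site 1 values → pooled ranks: 2.7→4, 3.5→8, 3→5
Rank sum = 4 + 8 + 5 = 17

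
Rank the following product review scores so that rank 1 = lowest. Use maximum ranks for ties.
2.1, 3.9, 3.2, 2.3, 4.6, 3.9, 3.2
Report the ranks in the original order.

Sorted (ascending): 2.1, 2.3, 3.2, 3.2, 3.9, 3.9, 4.6
The 2 values of 3.2 occupy positions 3–4 → each gets rank 4.
The 2 values of 3.9 occupy positions 5–6 → each gets rank 6.

1, 6, 4, 2, 7, 6, 4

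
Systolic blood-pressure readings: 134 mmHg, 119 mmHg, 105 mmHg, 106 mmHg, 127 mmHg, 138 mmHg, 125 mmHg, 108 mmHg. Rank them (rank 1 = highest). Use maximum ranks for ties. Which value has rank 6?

108

Sorted (descending): 138, 134, 127, 125, 119, 108, 106, 105
No ties — each value takes its position as its rank.
Rank 6 → value 108.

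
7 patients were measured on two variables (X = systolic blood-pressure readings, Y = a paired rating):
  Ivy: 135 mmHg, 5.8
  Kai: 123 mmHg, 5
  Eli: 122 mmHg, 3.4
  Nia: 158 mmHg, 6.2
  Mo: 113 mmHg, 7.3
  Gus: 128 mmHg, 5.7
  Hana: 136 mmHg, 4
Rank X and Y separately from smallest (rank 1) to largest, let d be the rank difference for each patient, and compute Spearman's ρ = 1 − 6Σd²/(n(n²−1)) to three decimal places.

Ranks of variable 1: 5, 3, 2, 7, 1, 4, 6
Ranks of variable 2: 5, 3, 1, 6, 7, 4, 2
d = r₁ − r₂: 0, 0, 1, 1, -6, 0, 4
d²: 0, 0, 1, 1, 36, 0, 16; Σd² = 54
ρ = 1 − 6·54/(7·48) = 1 − 324/336 = 0.036

0.036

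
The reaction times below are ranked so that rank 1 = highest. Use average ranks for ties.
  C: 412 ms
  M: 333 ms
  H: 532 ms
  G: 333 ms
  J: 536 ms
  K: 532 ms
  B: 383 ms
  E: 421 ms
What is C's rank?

5

Sorted (descending): 536, 532, 532, 421, 412, 383, 333, 333
The 2 values of 532 occupy positions 2–3 → average rank (2+3)/2 = 2.5.
The 2 values of 333 occupy positions 7–8 → average rank (7+8)/2 = 7.5.
C has value 412 ms → rank 5.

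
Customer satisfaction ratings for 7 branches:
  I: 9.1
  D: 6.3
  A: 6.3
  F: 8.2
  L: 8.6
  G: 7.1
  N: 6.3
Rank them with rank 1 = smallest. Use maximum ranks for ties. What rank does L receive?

Sorted (ascending): 6.3, 6.3, 6.3, 7.1, 8.2, 8.6, 9.1
The 3 values of 6.3 occupy positions 1–3 → each gets rank 3.
L has value 8.6 → rank 6.

6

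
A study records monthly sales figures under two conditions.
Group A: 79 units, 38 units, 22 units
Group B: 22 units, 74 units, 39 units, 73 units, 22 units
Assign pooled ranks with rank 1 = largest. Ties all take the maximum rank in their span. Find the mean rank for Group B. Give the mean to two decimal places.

5.00

Sorted (descending): 79, 74, 73, 39, 38, 22, 22, 22
The 3 values of 22 occupy positions 6–8 → each gets rank 8.
Group B values → pooled ranks: 22→8, 74→2, 39→4, 73→3, 22→8
Mean rank = (8 + 2 + 4 + 3 + 8) / 5 = 5.00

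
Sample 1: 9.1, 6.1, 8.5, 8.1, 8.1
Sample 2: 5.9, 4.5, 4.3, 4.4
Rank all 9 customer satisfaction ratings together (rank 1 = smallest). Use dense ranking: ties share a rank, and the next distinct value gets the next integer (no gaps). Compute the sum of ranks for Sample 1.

32

Sorted (ascending): 4.3, 4.4, 4.5, 5.9, 6.1, 8.1, 8.1, 8.5, 9.1
The 2 values of 8.1 share dense rank 6.
Remaining distinct values take the next consecutive integers.
Sample 1 values → pooled ranks: 9.1→8, 6.1→5, 8.5→7, 8.1→6, 8.1→6
Rank sum = 8 + 5 + 7 + 6 + 6 = 32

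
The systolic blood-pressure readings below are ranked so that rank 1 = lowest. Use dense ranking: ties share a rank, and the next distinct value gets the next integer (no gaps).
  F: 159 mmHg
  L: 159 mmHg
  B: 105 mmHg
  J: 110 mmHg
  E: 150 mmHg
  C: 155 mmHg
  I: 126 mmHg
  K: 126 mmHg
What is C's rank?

5

Sorted (ascending): 105, 110, 126, 126, 150, 155, 159, 159
The 2 values of 126 share dense rank 3.
The 2 values of 159 share dense rank 6.
Remaining distinct values take the next consecutive integers.
C has value 155 mmHg → rank 5.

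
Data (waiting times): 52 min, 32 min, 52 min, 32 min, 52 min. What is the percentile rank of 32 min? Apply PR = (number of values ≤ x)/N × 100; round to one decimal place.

40.0

N = 5.
Strictly below 32: 0. Equal to 32: 2.
PR = 2/5 × 100 = 40.0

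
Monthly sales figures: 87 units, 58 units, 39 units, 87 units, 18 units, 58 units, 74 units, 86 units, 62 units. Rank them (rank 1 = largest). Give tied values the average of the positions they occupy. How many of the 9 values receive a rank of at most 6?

5

Sorted (descending): 87, 87, 86, 74, 62, 58, 58, 39, 18
The 2 values of 87 occupy positions 1–2 → average rank (1+2)/2 = 1.5.
The 2 values of 58 occupy positions 6–7 → average rank (6+7)/2 = 6.5.
Ranks ≤ 6: {1.5, 1.5, 3, 4, 5} → 5 values.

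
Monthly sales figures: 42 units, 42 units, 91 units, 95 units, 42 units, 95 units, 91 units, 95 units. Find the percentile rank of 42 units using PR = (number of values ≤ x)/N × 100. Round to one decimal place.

37.5

N = 8.
Strictly below 42: 0. Equal to 42: 3.
PR = 3/8 × 100 = 37.5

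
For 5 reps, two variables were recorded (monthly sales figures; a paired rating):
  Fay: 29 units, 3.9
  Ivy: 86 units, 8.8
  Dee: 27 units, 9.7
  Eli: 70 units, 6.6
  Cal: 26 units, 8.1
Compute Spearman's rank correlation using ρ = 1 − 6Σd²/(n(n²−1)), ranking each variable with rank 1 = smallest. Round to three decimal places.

Ranks of variable 1: 3, 5, 2, 4, 1
Ranks of variable 2: 1, 4, 5, 2, 3
d = r₁ − r₂: 2, 1, -3, 2, -2
d²: 4, 1, 9, 4, 4; Σd² = 22
ρ = 1 − 6·22/(5·24) = 1 − 132/120 = -0.100

-0.100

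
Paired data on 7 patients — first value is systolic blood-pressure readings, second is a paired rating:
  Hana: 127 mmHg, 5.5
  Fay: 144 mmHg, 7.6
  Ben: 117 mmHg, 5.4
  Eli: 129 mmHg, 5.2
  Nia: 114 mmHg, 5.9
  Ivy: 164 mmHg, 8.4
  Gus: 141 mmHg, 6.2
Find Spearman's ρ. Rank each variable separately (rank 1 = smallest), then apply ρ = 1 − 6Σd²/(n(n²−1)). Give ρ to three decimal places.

0.679

Ranks of variable 1: 3, 6, 2, 4, 1, 7, 5
Ranks of variable 2: 3, 6, 2, 1, 4, 7, 5
d = r₁ − r₂: 0, 0, 0, 3, -3, 0, 0
d²: 0, 0, 0, 9, 9, 0, 0; Σd² = 18
ρ = 1 − 6·18/(7·48) = 1 − 108/336 = 0.679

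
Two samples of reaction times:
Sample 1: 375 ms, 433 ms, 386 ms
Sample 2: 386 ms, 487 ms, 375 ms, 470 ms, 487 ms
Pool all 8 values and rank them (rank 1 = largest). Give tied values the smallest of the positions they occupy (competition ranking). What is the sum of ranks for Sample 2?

Sorted (descending): 487, 487, 470, 433, 386, 386, 375, 375
The 2 values of 487 occupy positions 1–2 → each gets rank 1.
The 2 values of 386 occupy positions 5–6 → each gets rank 5.
The 2 values of 375 occupy positions 7–8 → each gets rank 7.
Sample 2 values → pooled ranks: 386→5, 487→1, 375→7, 470→3, 487→1
Rank sum = 5 + 1 + 7 + 3 + 1 = 17

17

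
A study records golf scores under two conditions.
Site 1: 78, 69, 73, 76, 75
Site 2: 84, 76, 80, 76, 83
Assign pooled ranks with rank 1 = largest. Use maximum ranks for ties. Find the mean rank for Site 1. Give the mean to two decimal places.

Sorted (descending): 84, 83, 80, 78, 76, 76, 76, 75, 73, 69
The 3 values of 76 occupy positions 5–7 → each gets rank 7.
Site 1 values → pooled ranks: 78→4, 69→10, 73→9, 76→7, 75→8
Mean rank = (4 + 10 + 9 + 7 + 8) / 5 = 7.60

7.60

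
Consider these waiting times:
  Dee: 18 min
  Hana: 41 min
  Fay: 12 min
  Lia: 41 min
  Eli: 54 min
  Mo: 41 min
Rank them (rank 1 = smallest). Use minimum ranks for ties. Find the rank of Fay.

Sorted (ascending): 12, 18, 41, 41, 41, 54
The 3 values of 41 occupy positions 3–5 → each gets rank 3.
Fay has value 12 min → rank 1.

1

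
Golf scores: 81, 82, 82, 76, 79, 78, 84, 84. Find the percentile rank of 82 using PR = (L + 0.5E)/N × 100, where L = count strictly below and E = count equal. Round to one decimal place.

N = 8.
Strictly below 82: 4. Equal to 82: 2.
PR = (4 + 0.5·2)/8 × 100 = 62.5

62.5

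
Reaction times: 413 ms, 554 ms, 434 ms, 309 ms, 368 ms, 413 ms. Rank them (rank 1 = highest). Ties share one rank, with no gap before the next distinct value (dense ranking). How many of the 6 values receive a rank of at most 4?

Sorted (descending): 554, 434, 413, 413, 368, 309
The 2 values of 413 share dense rank 3.
Remaining distinct values take the next consecutive integers.
Ranks ≤ 4: {1, 2, 3, 3, 4} → 5 values.

5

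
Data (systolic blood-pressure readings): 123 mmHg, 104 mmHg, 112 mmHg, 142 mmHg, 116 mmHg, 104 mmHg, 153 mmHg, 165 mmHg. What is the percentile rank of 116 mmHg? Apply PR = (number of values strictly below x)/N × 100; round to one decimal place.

N = 8.
Strictly below 116: 3. Equal to 116: 1.
PR = 3/8 × 100 = 37.5

37.5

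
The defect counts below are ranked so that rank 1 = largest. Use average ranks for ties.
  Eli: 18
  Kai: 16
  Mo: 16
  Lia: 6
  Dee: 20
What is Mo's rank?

3.5

Sorted (descending): 20, 18, 16, 16, 6
The 2 values of 16 occupy positions 3–4 → average rank (3+4)/2 = 3.5.
Mo has value 16 → rank 3.5.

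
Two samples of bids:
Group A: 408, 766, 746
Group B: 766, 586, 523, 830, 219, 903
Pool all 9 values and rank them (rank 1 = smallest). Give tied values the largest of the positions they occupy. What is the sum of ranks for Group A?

Sorted (ascending): 219, 408, 523, 586, 746, 766, 766, 830, 903
The 2 values of 766 occupy positions 6–7 → each gets rank 7.
Group A values → pooled ranks: 408→2, 766→7, 746→5
Rank sum = 2 + 7 + 5 = 14

14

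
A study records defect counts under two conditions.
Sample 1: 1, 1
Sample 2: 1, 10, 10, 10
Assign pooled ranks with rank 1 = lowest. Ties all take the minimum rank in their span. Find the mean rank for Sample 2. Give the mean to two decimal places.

Sorted (ascending): 1, 1, 1, 10, 10, 10
The 3 values of 1 occupy positions 1–3 → each gets rank 1.
The 3 values of 10 occupy positions 4–6 → each gets rank 4.
Sample 2 values → pooled ranks: 1→1, 10→4, 10→4, 10→4
Mean rank = (1 + 4 + 4 + 4) / 4 = 3.25

3.25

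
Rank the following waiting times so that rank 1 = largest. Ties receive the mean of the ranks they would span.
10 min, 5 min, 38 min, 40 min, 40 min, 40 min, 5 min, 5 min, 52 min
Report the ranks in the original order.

6, 8, 5, 3, 3, 3, 8, 8, 1

Sorted (descending): 52, 40, 40, 40, 38, 10, 5, 5, 5
The 3 values of 40 occupy positions 2–4 → average rank 3.
The 3 values of 5 occupy positions 7–9 → average rank 8.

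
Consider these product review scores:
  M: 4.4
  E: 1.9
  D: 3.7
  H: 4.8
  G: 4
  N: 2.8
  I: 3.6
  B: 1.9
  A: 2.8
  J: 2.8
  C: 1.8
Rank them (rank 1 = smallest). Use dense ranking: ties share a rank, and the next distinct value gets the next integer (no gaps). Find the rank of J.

3

Sorted (ascending): 1.8, 1.9, 1.9, 2.8, 2.8, 2.8, 3.6, 3.7, 4, 4.4, 4.8
The 2 values of 1.9 share dense rank 2.
The 3 values of 2.8 share dense rank 3.
Remaining distinct values take the next consecutive integers.
J has value 2.8 → rank 3.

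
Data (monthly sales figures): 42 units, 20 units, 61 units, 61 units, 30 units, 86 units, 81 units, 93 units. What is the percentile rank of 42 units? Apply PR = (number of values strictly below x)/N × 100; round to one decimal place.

N = 8.
Strictly below 42: 2. Equal to 42: 1.
PR = 2/8 × 100 = 25.0

25.0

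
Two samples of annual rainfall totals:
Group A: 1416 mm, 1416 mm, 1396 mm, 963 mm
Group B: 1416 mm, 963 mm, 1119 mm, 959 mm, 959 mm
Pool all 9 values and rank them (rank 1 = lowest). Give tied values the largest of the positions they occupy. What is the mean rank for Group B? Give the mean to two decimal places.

Sorted (ascending): 959, 959, 963, 963, 1119, 1396, 1416, 1416, 1416
The 2 values of 959 occupy positions 1–2 → each gets rank 2.
The 2 values of 963 occupy positions 3–4 → each gets rank 4.
The 3 values of 1416 occupy positions 7–9 → each gets rank 9.
Group B values → pooled ranks: 1416→9, 963→4, 1119→5, 959→2, 959→2
Mean rank = (9 + 4 + 5 + 2 + 2) / 5 = 4.40

4.40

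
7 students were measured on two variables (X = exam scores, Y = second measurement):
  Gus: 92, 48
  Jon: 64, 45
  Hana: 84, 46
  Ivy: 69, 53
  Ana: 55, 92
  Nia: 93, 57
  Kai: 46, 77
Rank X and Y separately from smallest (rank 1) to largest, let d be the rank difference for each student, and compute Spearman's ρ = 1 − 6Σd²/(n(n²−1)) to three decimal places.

Ranks of variable 1: 6, 3, 5, 4, 2, 7, 1
Ranks of variable 2: 3, 1, 2, 4, 7, 5, 6
d = r₁ − r₂: 3, 2, 3, 0, -5, 2, -5
d²: 9, 4, 9, 0, 25, 4, 25; Σd² = 76
ρ = 1 − 6·76/(7·48) = 1 − 456/336 = -0.357

-0.357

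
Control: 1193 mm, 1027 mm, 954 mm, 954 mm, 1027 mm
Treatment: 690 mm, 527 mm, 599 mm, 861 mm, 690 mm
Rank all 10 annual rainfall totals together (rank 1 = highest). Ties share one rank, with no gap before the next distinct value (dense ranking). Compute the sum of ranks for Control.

11

Sorted (descending): 1193, 1027, 1027, 954, 954, 861, 690, 690, 599, 527
The 2 values of 1027 share dense rank 2.
The 2 values of 954 share dense rank 3.
The 2 values of 690 share dense rank 5.
Remaining distinct values take the next consecutive integers.
Control values → pooled ranks: 1193→1, 1027→2, 954→3, 954→3, 1027→2
Rank sum = 1 + 2 + 3 + 3 + 2 = 11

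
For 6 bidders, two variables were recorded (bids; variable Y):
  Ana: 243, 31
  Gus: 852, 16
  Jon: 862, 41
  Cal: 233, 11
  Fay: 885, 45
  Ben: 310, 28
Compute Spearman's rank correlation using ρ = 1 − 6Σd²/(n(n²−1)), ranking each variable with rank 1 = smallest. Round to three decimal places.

0.771

Ranks of variable 1: 2, 4, 5, 1, 6, 3
Ranks of variable 2: 4, 2, 5, 1, 6, 3
d = r₁ − r₂: -2, 2, 0, 0, 0, 0
d²: 4, 4, 0, 0, 0, 0; Σd² = 8
ρ = 1 − 6·8/(6·35) = 1 − 48/210 = 0.771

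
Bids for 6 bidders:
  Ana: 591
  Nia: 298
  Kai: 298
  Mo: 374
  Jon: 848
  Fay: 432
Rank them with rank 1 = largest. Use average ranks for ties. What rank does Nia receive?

Sorted (descending): 848, 591, 432, 374, 298, 298
The 2 values of 298 occupy positions 5–6 → average rank (5+6)/2 = 5.5.
Nia has value 298 → rank 5.5.

5.5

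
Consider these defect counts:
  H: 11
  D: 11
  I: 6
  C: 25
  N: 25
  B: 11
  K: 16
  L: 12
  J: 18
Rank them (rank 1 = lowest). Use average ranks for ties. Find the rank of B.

Sorted (ascending): 6, 11, 11, 11, 12, 16, 18, 25, 25
The 3 values of 11 occupy positions 2–4 → average rank 3.
The 2 values of 25 occupy positions 8–9 → average rank (8+9)/2 = 8.5.
B has value 11 → rank 3.

3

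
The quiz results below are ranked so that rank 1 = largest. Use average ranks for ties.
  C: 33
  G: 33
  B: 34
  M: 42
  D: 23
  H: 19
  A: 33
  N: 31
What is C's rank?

4

Sorted (descending): 42, 34, 33, 33, 33, 31, 23, 19
The 3 values of 33 occupy positions 3–5 → average rank 4.
C has value 33 → rank 4.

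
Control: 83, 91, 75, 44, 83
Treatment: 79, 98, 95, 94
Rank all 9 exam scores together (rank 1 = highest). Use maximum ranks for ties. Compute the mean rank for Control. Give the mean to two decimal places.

6.60

Sorted (descending): 98, 95, 94, 91, 83, 83, 79, 75, 44
The 2 values of 83 occupy positions 5–6 → each gets rank 6.
Control values → pooled ranks: 83→6, 91→4, 75→8, 44→9, 83→6
Mean rank = (6 + 4 + 8 + 9 + 6) / 5 = 6.60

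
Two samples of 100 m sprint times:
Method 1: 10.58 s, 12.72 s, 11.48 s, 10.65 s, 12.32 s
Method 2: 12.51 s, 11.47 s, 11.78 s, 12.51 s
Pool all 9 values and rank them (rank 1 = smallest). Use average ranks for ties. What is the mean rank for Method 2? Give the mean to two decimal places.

Sorted (ascending): 10.58, 10.65, 11.47, 11.48, 11.78, 12.32, 12.51, 12.51, 12.72
The 2 values of 12.51 occupy positions 7–8 → average rank (7+8)/2 = 7.5.
Method 2 values → pooled ranks: 12.51→7.5, 11.47→3, 11.78→5, 12.51→7.5
Mean rank = (7.5 + 3 + 5 + 7.5) / 4 = 5.75

5.75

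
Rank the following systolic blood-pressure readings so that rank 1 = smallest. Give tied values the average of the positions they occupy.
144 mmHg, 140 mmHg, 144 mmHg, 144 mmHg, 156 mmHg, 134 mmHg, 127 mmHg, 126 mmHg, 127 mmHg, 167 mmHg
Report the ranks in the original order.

Sorted (ascending): 126, 127, 127, 134, 140, 144, 144, 144, 156, 167
The 2 values of 127 occupy positions 2–3 → average rank (2+3)/2 = 2.5.
The 3 values of 144 occupy positions 6–8 → average rank 7.

7, 5, 7, 7, 9, 4, 2.5, 1, 2.5, 10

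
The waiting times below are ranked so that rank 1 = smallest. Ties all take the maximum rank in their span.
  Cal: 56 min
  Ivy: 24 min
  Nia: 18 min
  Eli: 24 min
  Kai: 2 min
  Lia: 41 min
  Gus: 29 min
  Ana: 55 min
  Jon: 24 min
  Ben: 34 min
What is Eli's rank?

Sorted (ascending): 2, 18, 24, 24, 24, 29, 34, 41, 55, 56
The 3 values of 24 occupy positions 3–5 → each gets rank 5.
Eli has value 24 min → rank 5.

5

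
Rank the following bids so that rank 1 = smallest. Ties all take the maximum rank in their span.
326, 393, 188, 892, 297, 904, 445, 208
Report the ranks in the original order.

Sorted (ascending): 188, 208, 297, 326, 393, 445, 892, 904
No ties — each value takes its position as its rank.

4, 5, 1, 7, 3, 8, 6, 2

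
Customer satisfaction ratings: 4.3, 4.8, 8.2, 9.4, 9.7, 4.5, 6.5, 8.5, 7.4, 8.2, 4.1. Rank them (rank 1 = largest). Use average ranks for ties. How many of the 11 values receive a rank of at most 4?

3

Sorted (descending): 9.7, 9.4, 8.5, 8.2, 8.2, 7.4, 6.5, 4.8, 4.5, 4.3, 4.1
The 2 values of 8.2 occupy positions 4–5 → average rank (4+5)/2 = 4.5.
Ranks ≤ 4: {1, 2, 3} → 3 values.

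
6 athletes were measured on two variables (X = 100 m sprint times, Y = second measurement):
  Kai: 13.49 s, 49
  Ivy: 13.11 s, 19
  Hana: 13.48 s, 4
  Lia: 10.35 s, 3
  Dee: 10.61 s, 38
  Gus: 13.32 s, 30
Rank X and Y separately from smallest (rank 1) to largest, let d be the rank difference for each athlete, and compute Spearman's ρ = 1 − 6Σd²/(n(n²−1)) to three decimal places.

0.486

Ranks of variable 1: 6, 3, 5, 1, 2, 4
Ranks of variable 2: 6, 3, 2, 1, 5, 4
d = r₁ − r₂: 0, 0, 3, 0, -3, 0
d²: 0, 0, 9, 0, 9, 0; Σd² = 18
ρ = 1 − 6·18/(6·35) = 1 − 108/210 = 0.486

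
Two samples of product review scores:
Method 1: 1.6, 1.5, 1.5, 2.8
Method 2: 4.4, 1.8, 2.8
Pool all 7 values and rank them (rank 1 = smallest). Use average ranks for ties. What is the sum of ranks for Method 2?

16.5

Sorted (ascending): 1.5, 1.5, 1.6, 1.8, 2.8, 2.8, 4.4
The 2 values of 1.5 occupy positions 1–2 → average rank (1+2)/2 = 1.5.
The 2 values of 2.8 occupy positions 5–6 → average rank (5+6)/2 = 5.5.
Method 2 values → pooled ranks: 4.4→7, 1.8→4, 2.8→5.5
Rank sum = 7 + 4 + 5.5 = 16.5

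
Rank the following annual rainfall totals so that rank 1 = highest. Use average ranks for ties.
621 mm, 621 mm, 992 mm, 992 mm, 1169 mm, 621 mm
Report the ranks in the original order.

Sorted (descending): 1169, 992, 992, 621, 621, 621
The 2 values of 992 occupy positions 2–3 → average rank (2+3)/2 = 2.5.
The 3 values of 621 occupy positions 4–6 → average rank 5.

5, 5, 2.5, 2.5, 1, 5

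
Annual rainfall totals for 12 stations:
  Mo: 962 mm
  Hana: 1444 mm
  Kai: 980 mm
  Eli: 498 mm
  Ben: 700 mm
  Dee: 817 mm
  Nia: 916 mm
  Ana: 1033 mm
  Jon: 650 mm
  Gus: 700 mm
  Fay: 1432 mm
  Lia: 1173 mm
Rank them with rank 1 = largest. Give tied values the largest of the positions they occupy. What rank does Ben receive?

10

Sorted (descending): 1444, 1432, 1173, 1033, 980, 962, 916, 817, 700, 700, 650, 498
The 2 values of 700 occupy positions 9–10 → each gets rank 10.
Ben has value 700 mm → rank 10.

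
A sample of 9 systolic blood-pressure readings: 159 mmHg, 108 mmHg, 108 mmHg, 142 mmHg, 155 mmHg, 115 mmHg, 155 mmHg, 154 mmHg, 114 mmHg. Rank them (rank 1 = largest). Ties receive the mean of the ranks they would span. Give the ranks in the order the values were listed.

1, 8.5, 8.5, 5, 2.5, 6, 2.5, 4, 7

Sorted (descending): 159, 155, 155, 154, 142, 115, 114, 108, 108
The 2 values of 155 occupy positions 2–3 → average rank (2+3)/2 = 2.5.
The 2 values of 108 occupy positions 8–9 → average rank (8+9)/2 = 8.5.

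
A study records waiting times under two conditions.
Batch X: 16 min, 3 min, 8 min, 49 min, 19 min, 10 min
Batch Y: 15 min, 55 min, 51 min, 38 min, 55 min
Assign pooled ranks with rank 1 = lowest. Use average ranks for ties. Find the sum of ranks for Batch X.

25

Sorted (ascending): 3, 8, 10, 15, 16, 19, 38, 49, 51, 55, 55
The 2 values of 55 occupy positions 10–11 → average rank (10+11)/2 = 10.5.
Batch X values → pooled ranks: 16→5, 3→1, 8→2, 49→8, 19→6, 10→3
Rank sum = 5 + 1 + 2 + 8 + 6 + 3 = 25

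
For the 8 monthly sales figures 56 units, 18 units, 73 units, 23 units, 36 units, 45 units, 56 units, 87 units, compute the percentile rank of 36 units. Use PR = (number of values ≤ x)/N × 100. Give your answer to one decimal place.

37.5

N = 8.
Strictly below 36: 2. Equal to 36: 1.
PR = 3/8 × 100 = 37.5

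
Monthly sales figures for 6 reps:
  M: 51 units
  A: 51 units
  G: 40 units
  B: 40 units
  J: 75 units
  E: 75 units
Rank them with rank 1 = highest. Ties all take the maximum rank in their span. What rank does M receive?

4

Sorted (descending): 75, 75, 51, 51, 40, 40
The 2 values of 75 occupy positions 1–2 → each gets rank 2.
The 2 values of 51 occupy positions 3–4 → each gets rank 4.
The 2 values of 40 occupy positions 5–6 → each gets rank 6.
M has value 51 units → rank 4.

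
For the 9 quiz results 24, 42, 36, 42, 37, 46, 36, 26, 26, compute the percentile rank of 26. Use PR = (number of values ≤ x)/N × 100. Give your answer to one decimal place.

33.3

N = 9.
Strictly below 26: 1. Equal to 26: 2.
PR = 3/9 × 100 = 33.3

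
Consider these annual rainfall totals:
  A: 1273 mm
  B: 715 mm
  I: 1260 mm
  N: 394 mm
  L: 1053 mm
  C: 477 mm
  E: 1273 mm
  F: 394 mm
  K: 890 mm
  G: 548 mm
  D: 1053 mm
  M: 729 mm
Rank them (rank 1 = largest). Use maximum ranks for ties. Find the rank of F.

Sorted (descending): 1273, 1273, 1260, 1053, 1053, 890, 729, 715, 548, 477, 394, 394
The 2 values of 1273 occupy positions 1–2 → each gets rank 2.
The 2 values of 1053 occupy positions 4–5 → each gets rank 5.
The 2 values of 394 occupy positions 11–12 → each gets rank 12.
F has value 394 mm → rank 12.

12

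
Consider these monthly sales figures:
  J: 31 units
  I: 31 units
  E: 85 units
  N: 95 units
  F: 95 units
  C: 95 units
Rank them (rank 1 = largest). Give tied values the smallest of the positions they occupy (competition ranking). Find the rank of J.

Sorted (descending): 95, 95, 95, 85, 31, 31
The 3 values of 95 occupy positions 1–3 → each gets rank 1.
The 2 values of 31 occupy positions 5–6 → each gets rank 5.
J has value 31 units → rank 5.

5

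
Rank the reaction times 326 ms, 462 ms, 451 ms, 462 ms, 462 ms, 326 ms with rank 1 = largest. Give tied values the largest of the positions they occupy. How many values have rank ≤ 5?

Sorted (descending): 462, 462, 462, 451, 326, 326
The 3 values of 462 occupy positions 1–3 → each gets rank 3.
The 2 values of 326 occupy positions 5–6 → each gets rank 6.
Ranks ≤ 5: {3, 3, 3, 4} → 4 values.

4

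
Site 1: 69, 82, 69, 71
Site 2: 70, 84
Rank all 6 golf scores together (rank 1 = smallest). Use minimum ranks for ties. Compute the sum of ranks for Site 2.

Sorted (ascending): 69, 69, 70, 71, 82, 84
The 2 values of 69 occupy positions 1–2 → each gets rank 1.
Site 2 values → pooled ranks: 70→3, 84→6
Rank sum = 3 + 6 = 9

9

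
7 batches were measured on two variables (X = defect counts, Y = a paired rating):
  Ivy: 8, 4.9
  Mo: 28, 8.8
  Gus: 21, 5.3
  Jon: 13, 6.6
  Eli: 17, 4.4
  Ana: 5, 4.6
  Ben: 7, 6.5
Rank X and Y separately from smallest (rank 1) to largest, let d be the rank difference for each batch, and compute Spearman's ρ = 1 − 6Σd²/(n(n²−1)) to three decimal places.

Ranks of variable 1: 3, 7, 6, 4, 5, 1, 2
Ranks of variable 2: 3, 7, 4, 6, 1, 2, 5
d = r₁ − r₂: 0, 0, 2, -2, 4, -1, -3
d²: 0, 0, 4, 4, 16, 1, 9; Σd² = 34
ρ = 1 − 6·34/(7·48) = 1 − 204/336 = 0.393

0.393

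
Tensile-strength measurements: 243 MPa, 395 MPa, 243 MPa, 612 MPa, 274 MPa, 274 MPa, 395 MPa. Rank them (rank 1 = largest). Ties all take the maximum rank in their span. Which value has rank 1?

Sorted (descending): 612, 395, 395, 274, 274, 243, 243
The 2 values of 395 occupy positions 2–3 → each gets rank 3.
The 2 values of 274 occupy positions 4–5 → each gets rank 5.
The 2 values of 243 occupy positions 6–7 → each gets rank 7.
Rank 1 → value 612.

612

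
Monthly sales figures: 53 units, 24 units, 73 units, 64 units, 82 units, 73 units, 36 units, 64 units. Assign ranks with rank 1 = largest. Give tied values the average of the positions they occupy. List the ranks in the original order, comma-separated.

6, 8, 2.5, 4.5, 1, 2.5, 7, 4.5

Sorted (descending): 82, 73, 73, 64, 64, 53, 36, 24
The 2 values of 73 occupy positions 2–3 → average rank (2+3)/2 = 2.5.
The 2 values of 64 occupy positions 4–5 → average rank (4+5)/2 = 4.5.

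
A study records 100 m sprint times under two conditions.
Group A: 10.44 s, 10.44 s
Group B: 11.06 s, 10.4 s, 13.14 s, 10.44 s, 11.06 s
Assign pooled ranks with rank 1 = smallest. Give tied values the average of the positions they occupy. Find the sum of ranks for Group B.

Sorted (ascending): 10.4, 10.44, 10.44, 10.44, 11.06, 11.06, 13.14
The 3 values of 10.44 occupy positions 2–4 → average rank 3.
The 2 values of 11.06 occupy positions 5–6 → average rank (5+6)/2 = 5.5.
Group B values → pooled ranks: 11.06→5.5, 10.4→1, 13.14→7, 10.44→3, 11.06→5.5
Rank sum = 5.5 + 1 + 7 + 3 + 5.5 = 22

22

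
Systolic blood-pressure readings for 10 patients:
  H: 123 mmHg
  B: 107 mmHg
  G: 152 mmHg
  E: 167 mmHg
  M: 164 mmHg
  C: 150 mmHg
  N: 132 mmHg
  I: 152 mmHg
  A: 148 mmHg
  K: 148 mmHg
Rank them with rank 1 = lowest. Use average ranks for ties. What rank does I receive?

Sorted (ascending): 107, 123, 132, 148, 148, 150, 152, 152, 164, 167
The 2 values of 148 occupy positions 4–5 → average rank (4+5)/2 = 4.5.
The 2 values of 152 occupy positions 7–8 → average rank (7+8)/2 = 7.5.
I has value 152 mmHg → rank 7.5.

7.5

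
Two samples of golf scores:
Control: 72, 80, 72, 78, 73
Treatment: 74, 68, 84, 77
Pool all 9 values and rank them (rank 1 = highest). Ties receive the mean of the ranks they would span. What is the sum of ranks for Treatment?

19

Sorted (descending): 84, 80, 78, 77, 74, 73, 72, 72, 68
The 2 values of 72 occupy positions 7–8 → average rank (7+8)/2 = 7.5.
Treatment values → pooled ranks: 74→5, 68→9, 84→1, 77→4
Rank sum = 5 + 9 + 1 + 4 = 19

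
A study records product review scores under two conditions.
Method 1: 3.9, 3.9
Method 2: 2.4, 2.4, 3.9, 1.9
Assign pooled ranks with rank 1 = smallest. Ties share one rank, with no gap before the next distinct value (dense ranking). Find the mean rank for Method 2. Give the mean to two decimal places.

2.00

Sorted (ascending): 1.9, 2.4, 2.4, 3.9, 3.9, 3.9
The 2 values of 2.4 share dense rank 2.
The 3 values of 3.9 share dense rank 3.
Remaining distinct values take the next consecutive integers.
Method 2 values → pooled ranks: 2.4→2, 2.4→2, 3.9→3, 1.9→1
Mean rank = (2 + 2 + 3 + 1) / 4 = 2.00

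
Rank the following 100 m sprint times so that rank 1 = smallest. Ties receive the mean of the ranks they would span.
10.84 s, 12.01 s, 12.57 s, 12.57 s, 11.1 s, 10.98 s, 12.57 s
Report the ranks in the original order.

Sorted (ascending): 10.84, 10.98, 11.1, 12.01, 12.57, 12.57, 12.57
The 3 values of 12.57 occupy positions 5–7 → average rank 6.

1, 4, 6, 6, 3, 2, 6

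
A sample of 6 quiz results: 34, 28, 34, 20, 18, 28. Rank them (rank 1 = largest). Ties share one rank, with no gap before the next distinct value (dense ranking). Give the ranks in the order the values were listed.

Sorted (descending): 34, 34, 28, 28, 20, 18
The 2 values of 34 share dense rank 1.
The 2 values of 28 share dense rank 2.
Remaining distinct values take the next consecutive integers.

1, 2, 1, 3, 4, 2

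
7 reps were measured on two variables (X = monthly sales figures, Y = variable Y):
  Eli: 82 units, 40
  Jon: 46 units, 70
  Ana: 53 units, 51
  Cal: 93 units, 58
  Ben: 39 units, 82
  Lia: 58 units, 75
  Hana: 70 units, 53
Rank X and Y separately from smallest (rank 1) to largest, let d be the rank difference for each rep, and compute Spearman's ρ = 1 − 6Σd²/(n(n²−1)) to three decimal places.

-0.571

Ranks of variable 1: 6, 2, 3, 7, 1, 4, 5
Ranks of variable 2: 1, 5, 2, 4, 7, 6, 3
d = r₁ − r₂: 5, -3, 1, 3, -6, -2, 2
d²: 25, 9, 1, 9, 36, 4, 4; Σd² = 88
ρ = 1 − 6·88/(7·48) = 1 − 528/336 = -0.571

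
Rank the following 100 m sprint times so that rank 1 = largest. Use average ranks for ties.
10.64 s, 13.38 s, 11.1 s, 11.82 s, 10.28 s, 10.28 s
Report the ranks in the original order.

4, 1, 3, 2, 5.5, 5.5

Sorted (descending): 13.38, 11.82, 11.1, 10.64, 10.28, 10.28
The 2 values of 10.28 occupy positions 5–6 → average rank (5+6)/2 = 5.5.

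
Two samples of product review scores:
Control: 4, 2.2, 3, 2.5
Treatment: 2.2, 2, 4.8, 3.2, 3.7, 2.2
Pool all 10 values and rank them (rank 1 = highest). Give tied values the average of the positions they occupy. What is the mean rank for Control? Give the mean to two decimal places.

5.25

Sorted (descending): 4.8, 4, 3.7, 3.2, 3, 2.5, 2.2, 2.2, 2.2, 2
The 3 values of 2.2 occupy positions 7–9 → average rank 8.
Control values → pooled ranks: 4→2, 2.2→8, 3→5, 2.5→6
Mean rank = (2 + 8 + 5 + 6) / 4 = 5.25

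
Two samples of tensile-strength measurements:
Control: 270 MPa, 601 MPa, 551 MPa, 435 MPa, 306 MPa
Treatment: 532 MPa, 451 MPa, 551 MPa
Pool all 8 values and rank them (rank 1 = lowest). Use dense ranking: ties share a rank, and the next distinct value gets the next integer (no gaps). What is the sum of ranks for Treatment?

15

Sorted (ascending): 270, 306, 435, 451, 532, 551, 551, 601
The 2 values of 551 share dense rank 6.
Remaining distinct values take the next consecutive integers.
Treatment values → pooled ranks: 532→5, 451→4, 551→6
Rank sum = 5 + 4 + 6 = 15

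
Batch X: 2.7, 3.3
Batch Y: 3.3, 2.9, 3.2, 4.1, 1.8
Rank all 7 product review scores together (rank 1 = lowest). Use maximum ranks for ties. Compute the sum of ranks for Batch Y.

21

Sorted (ascending): 1.8, 2.7, 2.9, 3.2, 3.3, 3.3, 4.1
The 2 values of 3.3 occupy positions 5–6 → each gets rank 6.
Batch Y values → pooled ranks: 3.3→6, 2.9→3, 3.2→4, 4.1→7, 1.8→1
Rank sum = 6 + 3 + 4 + 7 + 1 = 21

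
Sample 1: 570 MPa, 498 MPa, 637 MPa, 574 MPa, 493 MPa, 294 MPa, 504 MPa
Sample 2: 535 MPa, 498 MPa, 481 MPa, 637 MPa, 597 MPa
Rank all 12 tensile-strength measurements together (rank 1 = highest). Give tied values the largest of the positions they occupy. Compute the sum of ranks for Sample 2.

Sorted (descending): 637, 637, 597, 574, 570, 535, 504, 498, 498, 493, 481, 294
The 2 values of 637 occupy positions 1–2 → each gets rank 2.
The 2 values of 498 occupy positions 8–9 → each gets rank 9.
Sample 2 values → pooled ranks: 535→6, 498→9, 481→11, 637→2, 597→3
Rank sum = 6 + 9 + 11 + 2 + 3 = 31

31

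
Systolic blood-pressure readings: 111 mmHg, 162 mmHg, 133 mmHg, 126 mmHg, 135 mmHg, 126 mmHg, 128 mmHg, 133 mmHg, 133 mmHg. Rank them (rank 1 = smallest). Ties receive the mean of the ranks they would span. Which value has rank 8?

135

Sorted (ascending): 111, 126, 126, 128, 133, 133, 133, 135, 162
The 2 values of 126 occupy positions 2–3 → average rank (2+3)/2 = 2.5.
The 3 values of 133 occupy positions 5–7 → average rank 6.
Rank 8 → value 135.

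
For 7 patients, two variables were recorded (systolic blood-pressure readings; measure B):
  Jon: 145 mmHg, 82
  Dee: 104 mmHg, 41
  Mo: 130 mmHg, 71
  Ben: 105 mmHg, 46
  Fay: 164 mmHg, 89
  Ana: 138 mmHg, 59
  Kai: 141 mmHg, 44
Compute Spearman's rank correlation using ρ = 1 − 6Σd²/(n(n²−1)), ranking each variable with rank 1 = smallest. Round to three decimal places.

Ranks of variable 1: 6, 1, 3, 2, 7, 4, 5
Ranks of variable 2: 6, 1, 5, 3, 7, 4, 2
d = r₁ − r₂: 0, 0, -2, -1, 0, 0, 3
d²: 0, 0, 4, 1, 0, 0, 9; Σd² = 14
ρ = 1 − 6·14/(7·48) = 1 − 84/336 = 0.750

0.750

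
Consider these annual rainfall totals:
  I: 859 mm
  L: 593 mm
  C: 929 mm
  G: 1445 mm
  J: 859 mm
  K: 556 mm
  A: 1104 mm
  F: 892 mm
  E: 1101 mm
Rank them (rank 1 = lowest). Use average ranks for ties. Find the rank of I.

Sorted (ascending): 556, 593, 859, 859, 892, 929, 1101, 1104, 1445
The 2 values of 859 occupy positions 3–4 → average rank (3+4)/2 = 3.5.
I has value 859 mm → rank 3.5.

3.5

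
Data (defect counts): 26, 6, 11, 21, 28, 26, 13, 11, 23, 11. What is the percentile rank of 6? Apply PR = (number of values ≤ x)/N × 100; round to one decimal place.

N = 10.
Strictly below 6: 0. Equal to 6: 1.
PR = 1/10 × 100 = 10.0

10.0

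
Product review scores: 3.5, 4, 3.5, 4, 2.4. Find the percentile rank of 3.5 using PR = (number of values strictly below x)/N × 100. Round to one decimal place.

20.0

N = 5.
Strictly below 3.5: 1. Equal to 3.5: 2.
PR = 1/5 × 100 = 20.0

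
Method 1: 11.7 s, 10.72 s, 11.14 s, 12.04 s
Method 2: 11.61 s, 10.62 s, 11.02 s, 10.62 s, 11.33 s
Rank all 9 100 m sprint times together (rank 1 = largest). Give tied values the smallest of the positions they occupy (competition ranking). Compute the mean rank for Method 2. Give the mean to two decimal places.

5.80

Sorted (descending): 12.04, 11.7, 11.61, 11.33, 11.14, 11.02, 10.72, 10.62, 10.62
The 2 values of 10.62 occupy positions 8–9 → each gets rank 8.
Method 2 values → pooled ranks: 11.61→3, 10.62→8, 11.02→6, 10.62→8, 11.33→4
Mean rank = (3 + 8 + 6 + 8 + 4) / 5 = 5.80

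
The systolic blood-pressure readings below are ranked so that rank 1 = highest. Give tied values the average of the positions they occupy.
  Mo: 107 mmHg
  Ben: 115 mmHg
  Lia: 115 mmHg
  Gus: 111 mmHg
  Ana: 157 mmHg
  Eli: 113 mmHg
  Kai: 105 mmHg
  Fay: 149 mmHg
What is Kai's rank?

8

Sorted (descending): 157, 149, 115, 115, 113, 111, 107, 105
The 2 values of 115 occupy positions 3–4 → average rank (3+4)/2 = 3.5.
Kai has value 105 mmHg → rank 8.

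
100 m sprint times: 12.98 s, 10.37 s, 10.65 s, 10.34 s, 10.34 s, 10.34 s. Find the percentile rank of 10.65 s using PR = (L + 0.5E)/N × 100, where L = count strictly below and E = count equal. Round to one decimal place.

75.0

N = 6.
Strictly below 10.65: 4. Equal to 10.65: 1.
PR = (4 + 0.5·1)/6 × 100 = 75.0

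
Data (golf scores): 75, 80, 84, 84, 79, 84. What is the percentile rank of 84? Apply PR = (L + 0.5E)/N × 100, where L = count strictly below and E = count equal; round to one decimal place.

75.0

N = 6.
Strictly below 84: 3. Equal to 84: 3.
PR = (3 + 0.5·3)/6 × 100 = 75.0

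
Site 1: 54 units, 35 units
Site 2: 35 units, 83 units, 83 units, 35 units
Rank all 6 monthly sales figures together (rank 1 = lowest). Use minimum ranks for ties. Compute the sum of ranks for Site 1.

Sorted (ascending): 35, 35, 35, 54, 83, 83
The 3 values of 35 occupy positions 1–3 → each gets rank 1.
The 2 values of 83 occupy positions 5–6 → each gets rank 5.
Site 1 values → pooled ranks: 54→4, 35→1
Rank sum = 4 + 1 = 5

5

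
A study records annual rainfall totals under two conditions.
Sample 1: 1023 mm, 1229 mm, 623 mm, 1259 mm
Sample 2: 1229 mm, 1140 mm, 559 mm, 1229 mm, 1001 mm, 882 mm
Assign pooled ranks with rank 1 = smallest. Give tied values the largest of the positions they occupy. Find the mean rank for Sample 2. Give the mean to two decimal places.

5.33

Sorted (ascending): 559, 623, 882, 1001, 1023, 1140, 1229, 1229, 1229, 1259
The 3 values of 1229 occupy positions 7–9 → each gets rank 9.
Sample 2 values → pooled ranks: 1229→9, 1140→6, 559→1, 1229→9, 1001→4, 882→3
Mean rank = (9 + 6 + 1 + 9 + 4 + 3) / 6 = 5.33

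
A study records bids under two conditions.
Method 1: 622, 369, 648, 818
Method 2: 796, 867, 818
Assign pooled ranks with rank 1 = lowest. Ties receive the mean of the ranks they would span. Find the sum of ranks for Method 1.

Sorted (ascending): 369, 622, 648, 796, 818, 818, 867
The 2 values of 818 occupy positions 5–6 → average rank (5+6)/2 = 5.5.
Method 1 values → pooled ranks: 622→2, 369→1, 648→3, 818→5.5
Rank sum = 2 + 1 + 3 + 5.5 = 11.5

11.5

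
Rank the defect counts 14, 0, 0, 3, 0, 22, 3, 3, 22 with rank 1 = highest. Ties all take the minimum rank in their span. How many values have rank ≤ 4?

Sorted (descending): 22, 22, 14, 3, 3, 3, 0, 0, 0
The 2 values of 22 occupy positions 1–2 → each gets rank 1.
The 3 values of 3 occupy positions 4–6 → each gets rank 4.
The 3 values of 0 occupy positions 7–9 → each gets rank 7.
Ranks ≤ 4: {1, 1, 3, 4, 4, 4} → 6 values.

6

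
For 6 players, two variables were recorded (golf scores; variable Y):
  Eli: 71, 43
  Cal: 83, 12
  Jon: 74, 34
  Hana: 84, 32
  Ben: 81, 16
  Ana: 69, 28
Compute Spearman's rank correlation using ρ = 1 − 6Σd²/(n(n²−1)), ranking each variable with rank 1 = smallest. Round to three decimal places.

Ranks of variable 1: 2, 5, 3, 6, 4, 1
Ranks of variable 2: 6, 1, 5, 4, 2, 3
d = r₁ − r₂: -4, 4, -2, 2, 2, -2
d²: 16, 16, 4, 4, 4, 4; Σd² = 48
ρ = 1 − 6·48/(6·35) = 1 − 288/210 = -0.371

-0.371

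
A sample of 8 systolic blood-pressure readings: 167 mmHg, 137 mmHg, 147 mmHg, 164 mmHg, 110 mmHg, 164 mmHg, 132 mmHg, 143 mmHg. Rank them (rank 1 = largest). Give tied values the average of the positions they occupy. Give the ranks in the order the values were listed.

Sorted (descending): 167, 164, 164, 147, 143, 137, 132, 110
The 2 values of 164 occupy positions 2–3 → average rank (2+3)/2 = 2.5.

1, 6, 4, 2.5, 8, 2.5, 7, 5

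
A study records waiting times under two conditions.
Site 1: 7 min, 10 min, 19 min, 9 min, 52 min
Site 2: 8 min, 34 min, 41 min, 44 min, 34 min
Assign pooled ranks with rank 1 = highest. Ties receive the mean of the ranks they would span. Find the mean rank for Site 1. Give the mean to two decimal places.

Sorted (descending): 52, 44, 41, 34, 34, 19, 10, 9, 8, 7
The 2 values of 34 occupy positions 4–5 → average rank (4+5)/2 = 4.5.
Site 1 values → pooled ranks: 7→10, 10→7, 19→6, 9→8, 52→1
Mean rank = (10 + 7 + 6 + 8 + 1) / 5 = 6.40

6.40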